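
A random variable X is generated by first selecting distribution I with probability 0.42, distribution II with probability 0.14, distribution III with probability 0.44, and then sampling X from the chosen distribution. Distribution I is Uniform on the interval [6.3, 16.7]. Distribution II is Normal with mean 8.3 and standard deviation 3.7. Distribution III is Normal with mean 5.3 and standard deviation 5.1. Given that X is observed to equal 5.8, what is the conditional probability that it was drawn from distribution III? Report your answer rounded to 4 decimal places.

Likelihoods f(5.8 | ·): I: 0; II: 0.0858168; III: 0.0778489.
Posterior ∝ prior × likelihood. Numerator for III: 0.44·0.0778489 = 0.0342535.
Normalizing constant: 0.42·0 + 0.14·0.0858168 + 0.44·0.0778489 = 0.0462679.
P(III | observation) = 0.0342535 / 0.0462679 = 0.740331.

0.7403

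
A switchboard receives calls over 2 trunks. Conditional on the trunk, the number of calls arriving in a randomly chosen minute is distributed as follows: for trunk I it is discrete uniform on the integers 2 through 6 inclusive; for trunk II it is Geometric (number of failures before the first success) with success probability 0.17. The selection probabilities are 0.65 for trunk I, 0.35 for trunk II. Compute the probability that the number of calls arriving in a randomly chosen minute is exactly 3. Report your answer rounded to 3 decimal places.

0.164

Conditional on each trunk, P(X = 3): I: 0.2; II: 0.0972038.
By total probability, P(X = 3) = 0.65·0.2 + 0.35·0.0972038 = 0.164021.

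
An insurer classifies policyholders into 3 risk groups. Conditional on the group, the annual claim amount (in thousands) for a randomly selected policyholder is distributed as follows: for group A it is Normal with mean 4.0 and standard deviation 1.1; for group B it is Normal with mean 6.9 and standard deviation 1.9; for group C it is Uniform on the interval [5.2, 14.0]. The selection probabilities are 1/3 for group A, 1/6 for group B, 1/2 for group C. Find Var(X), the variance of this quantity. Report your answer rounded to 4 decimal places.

10.5331

Per component, A: μ=4, E[X²]=17.21; B: μ=6.9, E[X²]=51.22; C: μ=9.6, E[X²]=98.6133.
E[X] = 0.333333·4 + 0.166667·6.9 + 0.5·9.6 = 7.28333.
E[X²] = 0.333333·17.21 + 0.166667·51.22 + 0.5·98.6133 = 63.58.
Var(X) = E[X²] − (E[X])² = 63.58 − 53.0469 = 10.5331.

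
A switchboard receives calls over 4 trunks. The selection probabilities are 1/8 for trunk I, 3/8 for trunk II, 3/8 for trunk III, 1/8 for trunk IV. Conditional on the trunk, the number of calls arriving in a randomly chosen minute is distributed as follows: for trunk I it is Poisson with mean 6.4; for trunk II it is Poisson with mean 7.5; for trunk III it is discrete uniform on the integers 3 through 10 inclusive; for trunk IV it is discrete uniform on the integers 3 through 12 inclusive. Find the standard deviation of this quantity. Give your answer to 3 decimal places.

Per component, I: μ=6.4, E[X²]=47.36; II: μ=7.5, E[X²]=63.75; III: μ=6.5, E[X²]=47.5; IV: μ=7.5, E[X²]=64.5.
E[X] = 0.125·6.4 + 0.375·7.5 + 0.375·6.5 + 0.125·7.5 = 6.9875.
E[X²] = 0.125·47.36 + 0.375·63.75 + 0.375·47.5 + 0.125·64.5 = 55.7013.
Var(X) = E[X²] − (E[X])² = 55.7013 − 48.8252 = 6.87609.
SD(X) = √6.87609 = 2.62223.

2.622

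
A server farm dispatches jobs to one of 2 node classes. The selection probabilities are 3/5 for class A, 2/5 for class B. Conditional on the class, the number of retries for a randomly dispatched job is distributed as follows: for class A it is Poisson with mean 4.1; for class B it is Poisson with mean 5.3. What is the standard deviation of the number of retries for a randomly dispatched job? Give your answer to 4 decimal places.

2.2194

Per component, A: μ=4.1, E[X²]=20.91; B: μ=5.3, E[X²]=33.39.
E[X] = 0.6·4.1 + 0.4·5.3 = 4.58.
E[X²] = 0.6·20.91 + 0.4·33.39 = 25.902.
Var(X) = E[X²] − (E[X])² = 25.902 − 20.9764 = 4.9256.
SD(X) = √4.9256 = 2.21937.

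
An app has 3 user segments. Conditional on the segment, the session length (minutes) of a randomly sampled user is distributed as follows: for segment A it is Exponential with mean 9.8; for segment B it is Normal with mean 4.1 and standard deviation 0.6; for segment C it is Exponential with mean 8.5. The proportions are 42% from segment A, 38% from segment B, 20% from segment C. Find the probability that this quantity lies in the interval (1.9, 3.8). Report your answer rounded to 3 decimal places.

0.210

Conditional on each segment, P(1.9 < X < 3.8): A: 0.14518; B: 0.308415; C: 0.160185.
By total probability, P(1.9 < X < 3.8) = 0.42·0.14518 + 0.38·0.308415 + 0.2·0.160185 = 0.21021.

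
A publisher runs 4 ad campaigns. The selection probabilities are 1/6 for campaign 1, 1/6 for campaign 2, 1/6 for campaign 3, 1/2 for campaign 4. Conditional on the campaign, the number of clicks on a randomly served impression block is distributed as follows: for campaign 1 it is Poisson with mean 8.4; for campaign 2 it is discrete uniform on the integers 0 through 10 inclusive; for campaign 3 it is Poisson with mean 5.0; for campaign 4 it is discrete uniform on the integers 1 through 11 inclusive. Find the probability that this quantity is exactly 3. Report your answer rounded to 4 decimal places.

0.0877

Conditional on each campaign, P(X = 3): 1: 0.0222133; 2: 0.0909091; 3: 0.140374; 4: 0.0909091.
By total probability, P(X = 3) = 0.166667·0.0222133 + 0.166667·0.0909091 + 0.166667·0.140374 + 0.5·0.0909091 = 0.0877039.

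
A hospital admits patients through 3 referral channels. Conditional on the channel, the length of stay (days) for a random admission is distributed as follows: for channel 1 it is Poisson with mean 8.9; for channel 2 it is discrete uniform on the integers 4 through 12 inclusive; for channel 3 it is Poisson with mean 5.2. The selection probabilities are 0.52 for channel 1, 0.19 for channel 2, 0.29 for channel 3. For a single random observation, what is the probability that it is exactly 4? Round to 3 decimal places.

Conditional on each channel, P(X = 4): 1: 0.0356556; 2: 0.111111; 3: 0.168063.
By total probability, P(X = 4) = 0.52·0.0356556 + 0.19·0.111111 + 0.29·0.168063 = 0.0883902.

0.088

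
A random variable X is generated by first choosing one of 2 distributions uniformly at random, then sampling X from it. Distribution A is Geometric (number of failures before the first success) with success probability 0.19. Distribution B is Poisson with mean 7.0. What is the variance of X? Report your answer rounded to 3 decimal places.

Per component, A: μ=4.26316, E[X²]=40.6122; B: μ=7, E[X²]=56.
E[X] = 0.5·4.26316 + 0.5·7 = 5.63158.
E[X²] = 0.5·40.6122 + 0.5·56 = 48.3061.
Var(X) = E[X²] − (E[X])² = 48.3061 − 31.7147 = 16.5914.

16.591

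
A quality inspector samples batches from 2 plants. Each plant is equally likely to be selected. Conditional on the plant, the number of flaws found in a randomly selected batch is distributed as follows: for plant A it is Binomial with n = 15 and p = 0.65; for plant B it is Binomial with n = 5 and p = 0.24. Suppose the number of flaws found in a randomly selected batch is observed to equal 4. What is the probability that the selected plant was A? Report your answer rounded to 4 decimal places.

0.1573

Likelihoods P(X=4 | ·): A: 0.00235253; B: 0.0126075.
Posterior ∝ prior × likelihood. Numerator for A: 0.5·0.00235253 = 0.00117626.
Normalizing constant: 0.5·0.00235253 + 0.5·0.0126075 = 0.00748001.
P(A | observation) = 0.00117626 / 0.00748001 = 0.157254.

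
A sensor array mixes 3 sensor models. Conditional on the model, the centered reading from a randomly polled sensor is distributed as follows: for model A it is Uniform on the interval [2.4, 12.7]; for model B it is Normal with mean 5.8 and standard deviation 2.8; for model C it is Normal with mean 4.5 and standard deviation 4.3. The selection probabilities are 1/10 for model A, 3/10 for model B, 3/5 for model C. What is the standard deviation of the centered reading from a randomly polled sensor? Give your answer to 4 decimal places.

Per component, A: μ=7.55, E[X²]=65.8433; B: μ=5.8, E[X²]=41.48; C: μ=4.5, E[X²]=38.74.
E[X] = 0.1·7.55 + 0.3·5.8 + 0.6·4.5 = 5.195.
E[X²] = 0.1·65.8433 + 0.3·41.48 + 0.6·38.74 = 42.2723.
Var(X) = E[X²] − (E[X])² = 42.2723 − 26.988 = 15.2843.
SD(X) = √15.2843 = 3.90952.

3.9095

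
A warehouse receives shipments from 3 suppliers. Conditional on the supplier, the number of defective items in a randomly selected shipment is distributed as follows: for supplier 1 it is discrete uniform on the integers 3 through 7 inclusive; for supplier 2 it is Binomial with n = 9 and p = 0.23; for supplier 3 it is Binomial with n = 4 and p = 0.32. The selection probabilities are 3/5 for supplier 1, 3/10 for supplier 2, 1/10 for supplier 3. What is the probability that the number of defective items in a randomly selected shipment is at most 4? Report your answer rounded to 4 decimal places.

0.6295

Conditional on each supplier, P(X ≤ 4): 1: 0.4; 2: 0.965032; 3: 1.
By total probability, P(X ≤ 4) = 0.6·0.4 + 0.3·0.965032 + 0.1·1 = 0.62951.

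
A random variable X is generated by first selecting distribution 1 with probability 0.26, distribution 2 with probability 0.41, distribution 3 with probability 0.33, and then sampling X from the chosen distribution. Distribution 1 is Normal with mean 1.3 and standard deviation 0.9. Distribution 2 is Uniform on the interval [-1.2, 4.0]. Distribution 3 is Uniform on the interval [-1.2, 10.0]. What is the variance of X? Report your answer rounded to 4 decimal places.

6.6274

Per component, 1: μ=1.3, E[X²]=2.5; 2: μ=1.4, E[X²]=4.21333; 3: μ=4.4, E[X²]=29.8133.
E[X] = 0.26·1.3 + 0.41·1.4 + 0.33·4.4 = 2.364.
E[X²] = 0.26·2.5 + 0.41·4.21333 + 0.33·29.8133 = 12.2159.
Var(X) = E[X²] − (E[X])² = 12.2159 − 5.5885 = 6.62737.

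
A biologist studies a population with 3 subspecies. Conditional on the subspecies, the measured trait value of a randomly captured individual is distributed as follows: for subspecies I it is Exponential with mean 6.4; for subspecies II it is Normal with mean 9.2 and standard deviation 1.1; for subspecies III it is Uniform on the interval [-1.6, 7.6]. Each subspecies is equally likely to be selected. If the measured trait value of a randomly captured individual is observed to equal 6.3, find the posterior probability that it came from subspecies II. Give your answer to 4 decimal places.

Likelihoods f(6.3 | ·): I: 0.0583864; II: 0.0112268; III: 0.108696.
Posterior ∝ prior × likelihood. Numerator for II: 0.333333·0.0112268 = 0.00374225.
Normalizing constant: 0.333333·0.0583864 + 0.333333·0.0112268 + 0.333333·0.108696 = 0.0594363.
P(II | observation) = 0.00374225 / 0.0594363 = 0.0629625.

0.0630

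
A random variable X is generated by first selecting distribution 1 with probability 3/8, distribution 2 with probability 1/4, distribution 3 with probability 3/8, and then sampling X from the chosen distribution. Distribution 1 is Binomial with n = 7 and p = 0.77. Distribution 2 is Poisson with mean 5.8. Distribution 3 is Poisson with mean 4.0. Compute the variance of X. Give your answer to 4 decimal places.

4.0061

Per component, 1: μ=5.39, E[X²]=30.2918; 2: μ=5.8, E[X²]=39.44; 3: μ=4, E[X²]=20.
E[X] = 0.375·5.39 + 0.25·5.8 + 0.375·4 = 4.97125.
E[X²] = 0.375·30.2918 + 0.25·39.44 + 0.375·20 = 28.7194.
Var(X) = E[X²] − (E[X])² = 28.7194 − 24.7133 = 4.0061.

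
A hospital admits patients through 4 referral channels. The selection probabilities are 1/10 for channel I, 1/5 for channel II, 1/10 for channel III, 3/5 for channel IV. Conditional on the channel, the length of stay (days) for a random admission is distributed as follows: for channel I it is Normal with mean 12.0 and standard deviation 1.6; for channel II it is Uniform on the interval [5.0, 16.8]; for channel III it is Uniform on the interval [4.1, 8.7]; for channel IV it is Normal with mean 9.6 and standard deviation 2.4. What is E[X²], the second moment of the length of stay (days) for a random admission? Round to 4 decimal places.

103.7630

For each component E[X²] = Var + (mean)², giving I: 146.56; II: 130.413; III: 42.7233; IV: 97.92.
Overall E[X²] = 0.1·146.56 + 0.2·130.413 + 0.1·42.7233 + 0.6·97.92 = 103.763.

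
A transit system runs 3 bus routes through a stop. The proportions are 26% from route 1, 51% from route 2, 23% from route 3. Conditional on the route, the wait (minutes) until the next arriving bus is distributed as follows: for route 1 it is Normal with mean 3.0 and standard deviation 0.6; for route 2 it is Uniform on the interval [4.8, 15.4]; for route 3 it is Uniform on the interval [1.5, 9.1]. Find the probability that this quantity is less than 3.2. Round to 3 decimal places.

Conditional on each route, P(X < 3.2): 1: 0.630559; 2: 0; 3: 0.223684.
By total probability, P(X < 3.2) = 0.26·0.630559 + 0.51·0 + 0.23·0.223684 = 0.215393.

0.215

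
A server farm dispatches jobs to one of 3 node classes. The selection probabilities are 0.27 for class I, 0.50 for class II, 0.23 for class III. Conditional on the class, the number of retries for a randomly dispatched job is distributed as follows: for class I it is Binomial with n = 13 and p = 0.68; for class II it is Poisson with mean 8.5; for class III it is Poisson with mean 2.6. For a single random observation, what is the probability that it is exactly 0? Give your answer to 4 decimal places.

0.0172

Conditional on each class, P(X = 0): I: 3.68935e-07; II: 0.000203468; III: 0.0742736.
By total probability, P(X = 0) = 0.27·3.68935e-07 + 0.5·0.000203468 + 0.23·0.0742736 = 0.0171848.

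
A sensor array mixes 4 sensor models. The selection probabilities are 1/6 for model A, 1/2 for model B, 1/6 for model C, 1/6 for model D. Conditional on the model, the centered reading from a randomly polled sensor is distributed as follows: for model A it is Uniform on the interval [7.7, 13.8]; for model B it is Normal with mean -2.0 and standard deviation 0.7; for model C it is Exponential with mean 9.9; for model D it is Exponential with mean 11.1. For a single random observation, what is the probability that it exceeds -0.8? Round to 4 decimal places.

Conditional on each model, P(X > -0.8): A: 1; B: 0.0432381; C: 1; D: 1.
By total probability, P(X > -0.8) = 0.166667·1 + 0.5·0.0432381 + 0.166667·1 + 0.166667·1 = 0.521619.

0.5216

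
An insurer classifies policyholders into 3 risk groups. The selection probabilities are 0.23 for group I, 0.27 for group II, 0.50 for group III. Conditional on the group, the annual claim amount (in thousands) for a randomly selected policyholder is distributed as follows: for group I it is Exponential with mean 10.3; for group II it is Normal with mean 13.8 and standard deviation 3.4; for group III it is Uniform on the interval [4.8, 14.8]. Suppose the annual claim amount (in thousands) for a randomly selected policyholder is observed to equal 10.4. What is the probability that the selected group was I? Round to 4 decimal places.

Likelihoods f(10.4 | ·): I: 0.0353714; II: 0.0711679; III: 0.1.
Posterior ∝ prior × likelihood. Numerator for I: 0.23·0.0353714 = 0.00813541.
Normalizing constant: 0.23·0.0353714 + 0.27·0.0711679 + 0.5·0.1 = 0.0773507.
P(I | observation) = 0.00813541 / 0.0773507 = 0.105176.

0.1052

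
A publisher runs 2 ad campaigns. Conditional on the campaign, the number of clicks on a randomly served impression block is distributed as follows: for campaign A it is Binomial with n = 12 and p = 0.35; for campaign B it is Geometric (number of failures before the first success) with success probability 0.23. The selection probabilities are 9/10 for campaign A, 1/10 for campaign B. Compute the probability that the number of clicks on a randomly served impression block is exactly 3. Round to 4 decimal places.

Conditional on each campaign, P(X = 3): A: 0.195365; B: 0.105003.
By total probability, P(X = 3) = 0.9·0.195365 + 0.1·0.105003 = 0.186329.

0.1863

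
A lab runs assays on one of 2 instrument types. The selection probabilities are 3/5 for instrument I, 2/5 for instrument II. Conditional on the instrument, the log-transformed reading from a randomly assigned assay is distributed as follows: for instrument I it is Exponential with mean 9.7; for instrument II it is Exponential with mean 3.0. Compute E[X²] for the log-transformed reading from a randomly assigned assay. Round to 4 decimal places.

120.1080

For each component E[X²] = Var + (mean)², giving I: 188.18; II: 18.
Overall E[X²] = 0.6·188.18 + 0.4·18 = 120.108.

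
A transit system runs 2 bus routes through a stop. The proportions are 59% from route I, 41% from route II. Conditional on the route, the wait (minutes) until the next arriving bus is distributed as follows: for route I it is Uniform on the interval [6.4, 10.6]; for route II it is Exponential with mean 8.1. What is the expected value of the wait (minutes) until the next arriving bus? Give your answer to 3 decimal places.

Component means — I: 8.5; II: 8.1.
E[X] = 0.59·8.5 + 0.41·8.1 = 8.336.

8.336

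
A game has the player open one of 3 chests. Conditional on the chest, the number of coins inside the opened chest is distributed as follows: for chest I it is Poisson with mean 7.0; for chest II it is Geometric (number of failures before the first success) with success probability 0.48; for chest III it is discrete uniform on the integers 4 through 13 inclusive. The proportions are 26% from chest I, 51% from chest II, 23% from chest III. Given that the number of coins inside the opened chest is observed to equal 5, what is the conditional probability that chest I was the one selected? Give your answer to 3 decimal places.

0.507

Likelihoods P(X=5 | ·): I: 0.127717; II: 0.0182498; III: 0.1.
Posterior ∝ prior × likelihood. Numerator for I: 0.26·0.127717 = 0.0332063.
Normalizing constant: 0.26·0.127717 + 0.51·0.0182498 + 0.23·0.1 = 0.0655137.
P(I | observation) = 0.0332063 / 0.0655137 = 0.506861.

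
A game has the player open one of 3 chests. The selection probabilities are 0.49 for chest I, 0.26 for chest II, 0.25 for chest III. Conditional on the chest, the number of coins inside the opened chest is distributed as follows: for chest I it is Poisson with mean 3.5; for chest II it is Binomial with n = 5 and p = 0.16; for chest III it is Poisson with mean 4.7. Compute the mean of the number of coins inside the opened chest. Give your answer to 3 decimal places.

3.098

Component means — I: 3.5; II: 0.8; III: 4.7.
E[X] = 0.49·3.5 + 0.26·0.8 + 0.25·4.7 = 3.098.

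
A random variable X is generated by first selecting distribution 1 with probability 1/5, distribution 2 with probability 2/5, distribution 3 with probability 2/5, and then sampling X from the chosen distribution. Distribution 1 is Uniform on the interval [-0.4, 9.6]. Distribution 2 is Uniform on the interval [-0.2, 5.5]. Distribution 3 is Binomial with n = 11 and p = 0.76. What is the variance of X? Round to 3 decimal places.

10.204

Per component, 1: μ=4.6, E[X²]=29.4933; 2: μ=2.65, E[X²]=9.73; 3: μ=8.36, E[X²]=71.896.
E[X] = 0.2·4.6 + 0.4·2.65 + 0.4·8.36 = 5.324.
E[X²] = 0.2·29.4933 + 0.4·9.73 + 0.4·71.896 = 38.5491.
Var(X) = E[X²] − (E[X])² = 38.5491 − 28.345 = 10.2041.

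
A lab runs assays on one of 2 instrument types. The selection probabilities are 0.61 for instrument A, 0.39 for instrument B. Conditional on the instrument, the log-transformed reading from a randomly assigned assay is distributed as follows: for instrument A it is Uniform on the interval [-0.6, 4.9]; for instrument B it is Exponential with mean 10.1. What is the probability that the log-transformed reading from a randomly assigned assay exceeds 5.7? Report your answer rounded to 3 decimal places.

0.222

Conditional on each instrument, P(X > 5.7): A: 0; B: 0.568726.
By total probability, P(X > 5.7) = 0.61·0 + 0.39·0.568726 = 0.221803.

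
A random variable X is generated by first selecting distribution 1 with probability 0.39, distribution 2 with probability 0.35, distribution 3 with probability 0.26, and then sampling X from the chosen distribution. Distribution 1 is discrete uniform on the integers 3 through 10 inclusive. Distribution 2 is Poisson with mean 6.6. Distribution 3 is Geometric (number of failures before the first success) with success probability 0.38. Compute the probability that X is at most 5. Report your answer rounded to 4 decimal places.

0.5156

Conditional on each component, P(X ≤ 5): 1: 0.375; 2: 0.354673; 3: 0.9432.
By total probability, P(X ≤ 5) = 0.39·0.375 + 0.35·0.354673 + 0.26·0.9432 = 0.515618.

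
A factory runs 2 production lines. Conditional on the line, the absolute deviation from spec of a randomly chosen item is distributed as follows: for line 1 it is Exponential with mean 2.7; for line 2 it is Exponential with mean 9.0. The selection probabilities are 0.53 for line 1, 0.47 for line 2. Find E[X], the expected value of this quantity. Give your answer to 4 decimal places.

5.6610

Component means — 1: 2.7; 2: 9.
E[X] = 0.53·2.7 + 0.47·9 = 5.661.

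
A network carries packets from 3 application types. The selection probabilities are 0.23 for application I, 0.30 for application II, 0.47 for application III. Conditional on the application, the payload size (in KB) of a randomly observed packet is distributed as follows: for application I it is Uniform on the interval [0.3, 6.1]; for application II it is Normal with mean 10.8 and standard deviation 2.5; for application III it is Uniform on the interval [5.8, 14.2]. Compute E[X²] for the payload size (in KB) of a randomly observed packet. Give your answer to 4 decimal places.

For each component E[X²] = Var + (mean)², giving I: 13.0433; II: 122.89; III: 105.88.
Overall E[X²] = 0.23·13.0433 + 0.3·122.89 + 0.47·105.88 = 89.6306.

89.6306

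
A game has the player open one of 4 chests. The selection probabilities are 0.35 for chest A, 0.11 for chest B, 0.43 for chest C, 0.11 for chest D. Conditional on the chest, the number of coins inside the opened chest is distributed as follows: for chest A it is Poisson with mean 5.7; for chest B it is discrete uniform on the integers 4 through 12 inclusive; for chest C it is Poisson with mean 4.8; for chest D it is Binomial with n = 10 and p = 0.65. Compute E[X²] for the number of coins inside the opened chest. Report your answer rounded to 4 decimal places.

38.0088

For each component E[X²] = Var + (mean)², giving A: 38.19; B: 70.6667; C: 27.84; D: 44.525.
Overall E[X²] = 0.35·38.19 + 0.11·70.6667 + 0.43·27.84 + 0.11·44.525 = 38.0088.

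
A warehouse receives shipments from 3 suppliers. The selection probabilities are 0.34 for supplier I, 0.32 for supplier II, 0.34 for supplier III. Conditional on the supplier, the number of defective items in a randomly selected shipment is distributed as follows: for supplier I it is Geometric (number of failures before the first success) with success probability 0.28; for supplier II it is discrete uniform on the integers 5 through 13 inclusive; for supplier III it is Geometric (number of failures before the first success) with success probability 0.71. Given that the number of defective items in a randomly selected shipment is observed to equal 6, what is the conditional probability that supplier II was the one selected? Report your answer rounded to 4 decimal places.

Likelihoods P(X=6 | ·): I: 0.0390079; II: 0.111111; III: 0.000422325.
Posterior ∝ prior × likelihood. Numerator for II: 0.32·0.111111 = 0.0355556.
Normalizing constant: 0.34·0.0390079 + 0.32·0.111111 + 0.34·0.000422325 = 0.0489618.
P(II | observation) = 0.0355556 / 0.0489618 = 0.726189.

0.7262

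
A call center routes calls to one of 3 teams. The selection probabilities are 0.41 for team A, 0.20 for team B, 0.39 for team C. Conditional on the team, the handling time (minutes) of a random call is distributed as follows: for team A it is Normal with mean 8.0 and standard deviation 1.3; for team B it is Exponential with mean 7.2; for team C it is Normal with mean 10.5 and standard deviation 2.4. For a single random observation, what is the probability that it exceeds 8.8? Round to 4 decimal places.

Conditional on each team, P(X > 8.8): A: 0.26915; B: 0.294575; C: 0.760631.
By total probability, P(X > 8.8) = 0.41·0.26915 + 0.2·0.294575 + 0.39·0.760631 = 0.465913.

0.4659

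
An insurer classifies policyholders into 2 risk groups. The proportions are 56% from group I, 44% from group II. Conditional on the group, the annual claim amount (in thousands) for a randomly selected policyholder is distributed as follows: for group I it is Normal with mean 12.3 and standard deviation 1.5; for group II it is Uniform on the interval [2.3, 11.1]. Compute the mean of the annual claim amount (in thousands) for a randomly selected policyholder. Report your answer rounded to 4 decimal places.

9.8360

Component means — I: 12.3; II: 6.7.
E[X] = 0.56·12.3 + 0.44·6.7 = 9.836.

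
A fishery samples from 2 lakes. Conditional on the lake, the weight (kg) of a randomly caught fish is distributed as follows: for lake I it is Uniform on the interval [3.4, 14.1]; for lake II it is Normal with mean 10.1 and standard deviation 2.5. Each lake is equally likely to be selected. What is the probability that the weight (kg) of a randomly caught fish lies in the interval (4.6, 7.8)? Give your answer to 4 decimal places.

Conditional on each lake, P(4.6 < X < 7.8): I: 0.299065; II: 0.164883.
By total probability, P(4.6 < X < 7.8) = 0.5·0.299065 + 0.5·0.164883 = 0.231974.

0.2320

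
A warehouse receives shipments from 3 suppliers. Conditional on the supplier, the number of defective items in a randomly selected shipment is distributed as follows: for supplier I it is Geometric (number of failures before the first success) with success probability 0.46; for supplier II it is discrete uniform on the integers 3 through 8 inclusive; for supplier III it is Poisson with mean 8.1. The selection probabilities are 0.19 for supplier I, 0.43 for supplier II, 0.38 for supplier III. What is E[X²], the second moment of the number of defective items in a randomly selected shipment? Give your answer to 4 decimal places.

43.0182

For each component E[X²] = Var + (mean)², giving I: 3.93006; II: 33.1667; III: 73.71.
Overall E[X²] = 0.19·3.93006 + 0.43·33.1667 + 0.38·73.71 = 43.0182.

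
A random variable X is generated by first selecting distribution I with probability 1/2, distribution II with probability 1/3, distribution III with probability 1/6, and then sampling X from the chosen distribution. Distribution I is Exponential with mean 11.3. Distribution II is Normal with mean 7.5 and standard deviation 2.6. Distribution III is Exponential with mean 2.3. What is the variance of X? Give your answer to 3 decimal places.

Per component, I: μ=11.3, E[X²]=255.38; II: μ=7.5, E[X²]=63.01; III: μ=2.3, E[X²]=10.58.
E[X] = 0.5·11.3 + 0.333333·7.5 + 0.166667·2.3 = 8.53333.
E[X²] = 0.5·255.38 + 0.333333·63.01 + 0.166667·10.58 = 150.457.
Var(X) = E[X²] − (E[X])² = 150.457 − 72.8178 = 77.6389.

77.639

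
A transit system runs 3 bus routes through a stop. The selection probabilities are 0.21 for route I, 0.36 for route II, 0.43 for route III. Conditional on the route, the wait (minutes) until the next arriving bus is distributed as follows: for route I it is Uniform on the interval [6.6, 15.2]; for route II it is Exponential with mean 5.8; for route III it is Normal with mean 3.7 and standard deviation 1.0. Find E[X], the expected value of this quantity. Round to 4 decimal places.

Component means — I: 10.9; II: 5.8; III: 3.7.
E[X] = 0.21·10.9 + 0.36·5.8 + 0.43·3.7 = 5.968.

5.9680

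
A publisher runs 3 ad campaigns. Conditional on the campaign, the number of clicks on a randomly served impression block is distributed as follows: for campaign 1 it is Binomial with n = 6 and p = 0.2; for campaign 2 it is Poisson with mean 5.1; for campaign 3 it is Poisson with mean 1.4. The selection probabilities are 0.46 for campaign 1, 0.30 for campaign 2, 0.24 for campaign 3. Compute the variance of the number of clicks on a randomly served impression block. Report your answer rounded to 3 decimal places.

Per component, 1: μ=1.2, E[X²]=2.4; 2: μ=5.1, E[X²]=31.11; 3: μ=1.4, E[X²]=3.36.
E[X] = 0.46·1.2 + 0.3·5.1 + 0.24·1.4 = 2.418.
E[X²] = 0.46·2.4 + 0.3·31.11 + 0.24·3.36 = 11.2434.
Var(X) = E[X²] − (E[X])² = 11.2434 − 5.84672 = 5.39668.

5.397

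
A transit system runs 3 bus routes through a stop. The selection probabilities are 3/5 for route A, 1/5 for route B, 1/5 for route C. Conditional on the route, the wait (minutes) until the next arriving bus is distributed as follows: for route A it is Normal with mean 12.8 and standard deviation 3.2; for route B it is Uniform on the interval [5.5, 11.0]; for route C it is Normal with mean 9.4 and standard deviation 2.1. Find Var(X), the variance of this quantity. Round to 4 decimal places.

Per component, A: μ=12.8, E[X²]=174.08; B: μ=8.25, E[X²]=70.5833; C: μ=9.4, E[X²]=92.77.
E[X] = 0.6·12.8 + 0.2·8.25 + 0.2·9.4 = 11.21.
E[X²] = 0.6·174.08 + 0.2·70.5833 + 0.2·92.77 = 137.119.
Var(X) = E[X²] − (E[X])² = 137.119 − 125.664 = 11.4546.

11.4546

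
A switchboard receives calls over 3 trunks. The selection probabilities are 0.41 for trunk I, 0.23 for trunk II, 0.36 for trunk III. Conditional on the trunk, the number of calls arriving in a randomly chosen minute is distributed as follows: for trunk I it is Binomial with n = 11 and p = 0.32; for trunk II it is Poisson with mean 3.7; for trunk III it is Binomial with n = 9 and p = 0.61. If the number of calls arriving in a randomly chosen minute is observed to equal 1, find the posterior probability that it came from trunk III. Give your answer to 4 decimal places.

Likelihoods P(X=1 | ·): I: 0.0744101; II: 0.091477; III: 0.00293825.
Posterior ∝ prior × likelihood. Numerator for III: 0.36·0.00293825 = 0.00105777.
Normalizing constant: 0.41·0.0744101 + 0.23·0.091477 + 0.36·0.00293825 = 0.0526056.
P(III | observation) = 0.00105777 / 0.0526056 = 0.0201076.

0.0201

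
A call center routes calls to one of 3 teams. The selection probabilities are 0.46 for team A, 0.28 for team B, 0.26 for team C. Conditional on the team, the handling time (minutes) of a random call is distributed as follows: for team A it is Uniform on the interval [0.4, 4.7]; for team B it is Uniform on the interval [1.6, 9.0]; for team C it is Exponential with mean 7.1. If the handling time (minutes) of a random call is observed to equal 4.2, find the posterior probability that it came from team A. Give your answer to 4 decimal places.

Likelihoods f(4.2 | ·): A: 0.232558; B: 0.135135; C: 0.0779534.
Posterior ∝ prior × likelihood. Numerator for A: 0.46·0.232558 = 0.106977.
Normalizing constant: 0.46·0.232558 + 0.28·0.135135 + 0.26·0.0779534 = 0.165082.
P(A | observation) = 0.106977 / 0.165082 = 0.64802.

0.6480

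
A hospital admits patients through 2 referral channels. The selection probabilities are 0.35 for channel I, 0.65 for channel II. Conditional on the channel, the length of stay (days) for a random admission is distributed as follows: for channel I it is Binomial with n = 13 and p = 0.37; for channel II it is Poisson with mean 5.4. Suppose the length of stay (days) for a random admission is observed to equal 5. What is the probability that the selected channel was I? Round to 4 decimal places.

Likelihoods P(X=5 | ·): I: 0.221468; II: 0.172821.
Posterior ∝ prior × likelihood. Numerator for I: 0.35·0.221468 = 0.0775139.
Normalizing constant: 0.35·0.221468 + 0.65·0.172821 = 0.189848.
P(I | observation) = 0.0775139 / 0.189848 = 0.408295.

0.4083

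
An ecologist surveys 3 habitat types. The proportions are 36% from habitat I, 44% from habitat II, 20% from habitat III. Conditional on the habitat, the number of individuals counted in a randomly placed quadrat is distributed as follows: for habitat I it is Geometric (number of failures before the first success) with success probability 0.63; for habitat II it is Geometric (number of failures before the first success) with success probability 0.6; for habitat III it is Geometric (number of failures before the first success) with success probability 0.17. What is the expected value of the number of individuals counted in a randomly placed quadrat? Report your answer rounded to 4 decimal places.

1.4812

Component means — I: 0.587302; II: 0.666667; III: 4.88235.
E[X] = 0.36·0.587302 + 0.44·0.666667 + 0.2·4.88235 = 1.48123.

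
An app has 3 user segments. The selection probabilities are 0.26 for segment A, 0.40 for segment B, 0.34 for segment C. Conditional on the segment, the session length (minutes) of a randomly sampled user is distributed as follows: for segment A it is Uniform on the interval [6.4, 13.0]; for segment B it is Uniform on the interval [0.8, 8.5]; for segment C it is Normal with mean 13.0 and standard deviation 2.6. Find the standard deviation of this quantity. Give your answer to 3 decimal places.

4.280

Per component, A: μ=9.7, E[X²]=97.72; B: μ=4.65, E[X²]=26.5633; C: μ=13, E[X²]=175.76.
E[X] = 0.26·9.7 + 0.4·4.65 + 0.34·13 = 8.802.
E[X²] = 0.26·97.72 + 0.4·26.5633 + 0.34·175.76 = 95.7909.
Var(X) = E[X²] − (E[X])² = 95.7909 − 77.4752 = 18.3157.
SD(X) = √18.3157 = 4.27969.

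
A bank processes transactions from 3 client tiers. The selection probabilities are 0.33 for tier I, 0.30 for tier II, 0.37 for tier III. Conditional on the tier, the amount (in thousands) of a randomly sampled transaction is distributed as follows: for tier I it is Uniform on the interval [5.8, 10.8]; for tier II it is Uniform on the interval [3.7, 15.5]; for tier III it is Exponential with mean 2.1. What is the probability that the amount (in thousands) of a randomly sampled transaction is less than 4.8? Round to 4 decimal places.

0.3603

Conditional on each tier, P(X < 4.8): I: 0; II: 0.0932203; III: 0.898299.
By total probability, P(X < 4.8) = 0.33·0 + 0.3·0.0932203 + 0.37·0.898299 = 0.360337.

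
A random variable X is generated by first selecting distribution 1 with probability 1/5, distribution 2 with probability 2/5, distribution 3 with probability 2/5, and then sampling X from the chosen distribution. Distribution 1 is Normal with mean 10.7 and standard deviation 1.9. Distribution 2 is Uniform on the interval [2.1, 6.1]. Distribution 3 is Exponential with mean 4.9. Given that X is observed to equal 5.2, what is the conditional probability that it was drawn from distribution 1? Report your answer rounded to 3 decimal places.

Likelihoods f(5.2 | ·): 1: 0.00318105; 2: 0.25; 3: 0.0706187.
Posterior ∝ prior × likelihood. Numerator for 1: 0.2·0.00318105 = 0.000636211.
Normalizing constant: 0.2·0.00318105 + 0.4·0.25 + 0.4·0.0706187 = 0.128884.
P(1 | observation) = 0.000636211 / 0.128884 = 0.00493631.

0.005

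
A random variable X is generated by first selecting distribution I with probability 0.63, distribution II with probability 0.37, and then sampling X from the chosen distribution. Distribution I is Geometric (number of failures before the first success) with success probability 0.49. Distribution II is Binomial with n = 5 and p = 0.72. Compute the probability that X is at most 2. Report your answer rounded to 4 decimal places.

Conditional on each component, P(X ≤ 2): I: 0.867349; II: 0.137648.
By total probability, P(X ≤ 2) = 0.63·0.867349 + 0.37·0.137648 = 0.59736.

0.5974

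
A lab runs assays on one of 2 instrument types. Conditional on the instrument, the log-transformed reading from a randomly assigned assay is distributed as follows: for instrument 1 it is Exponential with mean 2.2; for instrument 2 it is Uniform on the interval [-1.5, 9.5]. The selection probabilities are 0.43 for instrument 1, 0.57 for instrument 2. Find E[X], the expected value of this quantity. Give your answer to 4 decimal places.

3.2260

Component means — 1: 2.2; 2: 4.
E[X] = 0.43·2.2 + 0.57·4 = 3.226.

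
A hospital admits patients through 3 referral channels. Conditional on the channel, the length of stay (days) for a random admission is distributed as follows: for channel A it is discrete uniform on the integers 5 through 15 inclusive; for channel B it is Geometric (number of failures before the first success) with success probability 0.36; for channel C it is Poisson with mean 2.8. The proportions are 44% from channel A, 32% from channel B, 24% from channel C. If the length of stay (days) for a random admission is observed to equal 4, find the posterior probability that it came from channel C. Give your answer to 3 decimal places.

0.659

Likelihoods P(X=4 | ·): A: 0; B: 0.060398; C: 0.155739.
Posterior ∝ prior × likelihood. Numerator for C: 0.24·0.155739 = 0.0373773.
Normalizing constant: 0.44·0 + 0.32·0.060398 + 0.24·0.155739 = 0.0567046.
P(C | observation) = 0.0373773 / 0.0567046 = 0.659157.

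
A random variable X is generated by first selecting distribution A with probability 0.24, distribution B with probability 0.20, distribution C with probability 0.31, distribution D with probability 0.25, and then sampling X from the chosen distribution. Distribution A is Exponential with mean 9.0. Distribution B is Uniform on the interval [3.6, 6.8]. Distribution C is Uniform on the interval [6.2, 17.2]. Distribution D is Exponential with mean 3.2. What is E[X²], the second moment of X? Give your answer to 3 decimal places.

95.140

For each component E[X²] = Var + (mean)², giving A: 162; B: 27.8933; C: 146.973; D: 20.48.
Overall E[X²] = 0.24·162 + 0.2·27.8933 + 0.31·146.973 + 0.25·20.48 = 95.1404.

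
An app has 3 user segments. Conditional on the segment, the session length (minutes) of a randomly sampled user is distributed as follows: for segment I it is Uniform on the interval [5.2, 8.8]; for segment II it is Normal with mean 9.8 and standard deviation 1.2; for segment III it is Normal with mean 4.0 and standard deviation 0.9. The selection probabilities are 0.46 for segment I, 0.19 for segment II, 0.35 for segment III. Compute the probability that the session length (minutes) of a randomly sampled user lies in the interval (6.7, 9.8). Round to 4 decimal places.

Conditional on each segment, P(6.7 < X < 9.8): I: 0.583333; II: 0.495107; III: 0.0013499.
By total probability, P(6.7 < X < 9.8) = 0.46·0.583333 + 0.19·0.495107 + 0.35·0.0013499 = 0.362876.

0.3629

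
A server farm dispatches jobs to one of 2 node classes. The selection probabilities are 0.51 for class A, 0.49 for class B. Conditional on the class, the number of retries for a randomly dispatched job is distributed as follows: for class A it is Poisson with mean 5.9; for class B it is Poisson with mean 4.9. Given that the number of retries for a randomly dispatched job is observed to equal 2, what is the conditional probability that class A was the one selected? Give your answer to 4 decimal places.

0.3570

Likelihoods P(X=2 | ·): A: 0.04768; B: 0.0893962.
Posterior ∝ prior × likelihood. Numerator for A: 0.51·0.04768 = 0.0243168.
Normalizing constant: 0.51·0.04768 + 0.49·0.0893962 = 0.068121.
P(A | observation) = 0.0243168 / 0.068121 = 0.356965.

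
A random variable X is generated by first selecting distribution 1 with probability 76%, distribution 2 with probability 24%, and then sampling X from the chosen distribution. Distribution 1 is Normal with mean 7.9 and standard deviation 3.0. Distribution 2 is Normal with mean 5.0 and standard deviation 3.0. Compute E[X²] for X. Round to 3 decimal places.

62.432

For each component E[X²] = Var + (mean)², giving 1: 71.41; 2: 34.
Overall E[X²] = 0.76·71.41 + 0.24·34 = 62.4316.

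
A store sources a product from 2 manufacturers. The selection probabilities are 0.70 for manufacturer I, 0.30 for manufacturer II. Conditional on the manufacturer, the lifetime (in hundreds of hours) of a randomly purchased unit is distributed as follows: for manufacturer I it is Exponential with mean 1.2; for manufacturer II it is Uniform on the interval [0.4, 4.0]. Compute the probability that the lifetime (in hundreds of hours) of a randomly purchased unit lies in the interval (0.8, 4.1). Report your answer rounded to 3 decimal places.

0.603

Conditional on each manufacturer, P(0.8 < X < 4.1): I: 0.480595; II: 0.888889.
By total probability, P(0.8 < X < 4.1) = 0.7·0.480595 + 0.3·0.888889 = 0.603083.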